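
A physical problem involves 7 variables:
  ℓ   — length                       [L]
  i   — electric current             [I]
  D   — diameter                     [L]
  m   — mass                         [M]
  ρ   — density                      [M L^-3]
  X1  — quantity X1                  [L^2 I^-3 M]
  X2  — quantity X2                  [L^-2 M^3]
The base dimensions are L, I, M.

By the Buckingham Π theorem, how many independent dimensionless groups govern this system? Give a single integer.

4

Exponent matrix [L,I,M] × [ℓ,i,D,m,ρ,X1,X2]:
  L: [ 1  0  1  0 -3  2 -2]
  I: [ 0  1  0  0  0 -3  0]
  M: [ 0  0  0  1  1  1  3]
Row reduction gives pivot columns ℓ,i,m; rank = 3
n=7, r=3 ⇒ 4 dimensionless groups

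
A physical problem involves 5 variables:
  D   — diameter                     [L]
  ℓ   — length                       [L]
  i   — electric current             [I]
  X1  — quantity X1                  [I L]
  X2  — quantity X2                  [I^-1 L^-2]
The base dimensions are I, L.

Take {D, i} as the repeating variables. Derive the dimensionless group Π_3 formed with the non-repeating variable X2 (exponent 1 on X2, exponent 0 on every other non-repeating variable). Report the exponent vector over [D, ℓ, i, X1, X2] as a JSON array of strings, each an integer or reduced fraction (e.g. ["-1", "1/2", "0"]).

Write exponents as rows I,L / cols D,ℓ,i,X1,X2:
  I: [ 0  0  1  1 -1]
  L: [ 1  1  0  1 -2]
Echelon form has 2 nonzero rows (pivots: D,i)
Repeat: D,i; free: ℓ,X1,X2
RREF:
  r0: [   1    1    0    1   -2]
  r1: [   0    0    1    1   -1]
Fix exponent of X2 at 1, ℓ at 0, X1 at 0; solve each RREF row for its pivot's exponent:
  r0: exp(D) + (-2)·1 = 0 ⇒ exp(D) = 2
  r1: exp(i) + (-1)·1 = 0 ⇒ exp(i) = 1
Π_3 = D^2 · i · X2

["2", "0", "1", "0", "1"]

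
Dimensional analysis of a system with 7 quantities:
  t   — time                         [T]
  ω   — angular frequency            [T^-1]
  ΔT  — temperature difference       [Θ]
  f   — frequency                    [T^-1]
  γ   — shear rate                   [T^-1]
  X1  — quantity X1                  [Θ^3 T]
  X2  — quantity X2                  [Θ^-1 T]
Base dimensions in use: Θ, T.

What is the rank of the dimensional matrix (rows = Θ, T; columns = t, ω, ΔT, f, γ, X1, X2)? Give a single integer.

2

Exponent matrix [Θ,T] × [t,ω,ΔT,f,γ,X1,X2]:
  Θ: [ 0  0  1  0  0  3 -1]
  T: [ 1 -1  0 -1 -1  1  1]
Row reduction gives pivot columns t,ΔT; rank = 2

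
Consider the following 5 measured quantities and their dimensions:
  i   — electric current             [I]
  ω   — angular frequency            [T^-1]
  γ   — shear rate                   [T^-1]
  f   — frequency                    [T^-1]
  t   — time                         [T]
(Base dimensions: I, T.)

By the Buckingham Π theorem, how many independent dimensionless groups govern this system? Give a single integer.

3

Exponent matrix [I,T] × [i,ω,γ,f,t]:
  I: [ 1  0  0  0  0]
  T: [ 0 -1 -1 -1  1]
Echelon form has 2 nonzero rows (pivots: i,ω)
n=5, r=2 ⇒ 3 dimensionless groups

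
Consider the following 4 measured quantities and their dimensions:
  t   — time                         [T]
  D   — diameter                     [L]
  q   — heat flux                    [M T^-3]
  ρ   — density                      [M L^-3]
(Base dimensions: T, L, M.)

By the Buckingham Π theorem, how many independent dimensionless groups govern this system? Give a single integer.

1

Exponent matrix [T,L,M] × [t,D,q,ρ]:
  T: [ 1  0 -3  0]
  L: [ 0  1  0 -3]
  M: [ 0  0  1  1]
RREF → pivots at {t,D,q} ⇒ r = 3
n=4, r=3 ⇒ 1 dimensionless group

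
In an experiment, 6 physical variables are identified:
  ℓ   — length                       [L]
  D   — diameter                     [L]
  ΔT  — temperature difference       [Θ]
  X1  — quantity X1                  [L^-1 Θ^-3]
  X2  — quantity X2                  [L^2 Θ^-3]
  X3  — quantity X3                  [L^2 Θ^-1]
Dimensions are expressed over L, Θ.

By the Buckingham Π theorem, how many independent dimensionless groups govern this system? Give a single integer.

4

Dimensional matrix (L×Θ by ℓ×D×ΔT×X1×X2×X3):
  L: [ 1  1  0 -1  2  2]
  Θ: [ 0  0  1 -3 -3 -1]
Row reduction gives pivot columns ℓ,ΔT; rank = 2
n=6, r=2 ⇒ 4 dimensionless groups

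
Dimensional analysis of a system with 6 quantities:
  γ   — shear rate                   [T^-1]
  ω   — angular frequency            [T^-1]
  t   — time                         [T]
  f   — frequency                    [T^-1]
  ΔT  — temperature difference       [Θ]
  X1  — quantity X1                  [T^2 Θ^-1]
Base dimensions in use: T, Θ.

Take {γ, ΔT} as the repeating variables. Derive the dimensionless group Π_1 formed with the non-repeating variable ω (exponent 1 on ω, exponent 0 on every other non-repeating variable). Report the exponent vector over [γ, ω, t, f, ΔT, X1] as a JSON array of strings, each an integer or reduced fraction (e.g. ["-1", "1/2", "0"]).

Dimensional matrix (T×Θ by γ×ω×t×f×ΔT×X1):
  T: [-1 -1  1 -1  0  2]
  Θ: [ 0  0  0  0  1 -1]
Row reduction gives pivot columns γ,ΔT; rank = 2
Repeat: γ,ΔT; free: ω,t,f,X1
RREF:
  r0: [   1    1   -1    1    0   -2]
  r1: [   0    0    0    0    1   -1]
Fix exponent of ω at 1, t at 0, f at 0, X1 at 0; solve each RREF row for its pivot's exponent:
  r0: exp(γ) + (1)·1 = 0 ⇒ exp(γ) = -1
  r1: exp(ΔT) + (0)·1 = 0 ⇒ exp(ΔT) = 0
Π_1 = γ^-1 · ω

["-1", "1", "0", "0", "0", "0"]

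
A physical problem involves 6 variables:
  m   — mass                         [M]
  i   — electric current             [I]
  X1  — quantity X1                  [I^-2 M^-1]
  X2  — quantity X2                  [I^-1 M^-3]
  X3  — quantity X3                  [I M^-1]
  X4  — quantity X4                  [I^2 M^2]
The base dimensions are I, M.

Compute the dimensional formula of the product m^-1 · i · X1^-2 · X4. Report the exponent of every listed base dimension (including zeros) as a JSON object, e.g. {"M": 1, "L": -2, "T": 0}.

Dimensional matrix (I×M by m×i×X1×X2×X3×X4):
  I: [ 0  1 -2 -1  1  2]
  M: [ 1  0 -1 -3 -1  2]
  [I]: (-1)·0+(1)·1+(-2)·-2+(1)·2 = 7
  [M]: (-1)·1+(1)·0+(-2)·-1+(1)·2 = 3
⇒ I^7 M^3

{"I": 7, "M": 3}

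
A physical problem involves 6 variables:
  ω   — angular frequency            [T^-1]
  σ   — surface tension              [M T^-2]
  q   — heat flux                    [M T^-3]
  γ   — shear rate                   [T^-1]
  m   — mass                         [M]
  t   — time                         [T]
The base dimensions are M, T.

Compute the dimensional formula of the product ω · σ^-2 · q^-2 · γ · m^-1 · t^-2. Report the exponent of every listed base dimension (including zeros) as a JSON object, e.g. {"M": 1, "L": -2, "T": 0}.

Exponent matrix [M,T] × [ω,σ,q,γ,m,t]:
  M: [ 0  1  1  0  1  0]
  T: [-1 -2 -3 -1  0  1]
  [M]: (1)·0+(-2)·1+(-2)·1+(1)·0+(-1)·1+(-2)·0 = -5
  [T]: (1)·-1+(-2)·-2+(-2)·-3+(1)·-1+(-1)·0+(-2)·1 = 6
⇒ M^-5 T^6

{"M": -5, "T": 6}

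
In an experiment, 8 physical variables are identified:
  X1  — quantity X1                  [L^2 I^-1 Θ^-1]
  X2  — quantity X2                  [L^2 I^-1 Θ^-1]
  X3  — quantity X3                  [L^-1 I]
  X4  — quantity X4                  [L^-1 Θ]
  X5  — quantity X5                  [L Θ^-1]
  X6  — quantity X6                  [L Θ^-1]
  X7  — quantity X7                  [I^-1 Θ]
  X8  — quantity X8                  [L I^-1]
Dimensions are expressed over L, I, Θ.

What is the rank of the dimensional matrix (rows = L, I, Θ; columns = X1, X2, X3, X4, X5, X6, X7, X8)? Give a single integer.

2

Exponent matrix [L,I,Θ] × [X1,X2,X3,X4,X5,X6,X7,X8]:
  L: [ 2  2 -1 -1  1  1  0  1]
  I: [-1 -1  1  0  0  0 -1 -1]
  Θ: [-1 -1  0  1 -1 -1  1  0]
Echelon form has 2 nonzero rows (pivots: X1,X3)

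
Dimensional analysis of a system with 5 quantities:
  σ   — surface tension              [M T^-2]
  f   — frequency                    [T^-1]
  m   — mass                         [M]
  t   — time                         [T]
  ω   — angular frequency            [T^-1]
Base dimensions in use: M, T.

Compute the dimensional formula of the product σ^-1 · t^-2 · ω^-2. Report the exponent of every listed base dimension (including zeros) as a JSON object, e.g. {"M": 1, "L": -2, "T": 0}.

Write exponents as rows M,T / cols σ,f,m,t,ω:
  M: [ 1  0  1  0  0]
  T: [-2 -1  0  1 -1]
  [M]: (-1)·1+(-2)·0+(-2)·0 = -1
  [T]: (-1)·-2+(-2)·1+(-2)·-1 = 2
⇒ M^-1 T^2

{"M": -1, "T": 2}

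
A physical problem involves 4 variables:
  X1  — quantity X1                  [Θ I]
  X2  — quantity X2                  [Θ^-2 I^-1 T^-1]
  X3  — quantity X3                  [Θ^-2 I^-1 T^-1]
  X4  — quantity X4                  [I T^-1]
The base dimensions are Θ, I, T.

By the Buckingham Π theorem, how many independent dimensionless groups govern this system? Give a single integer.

Write exponents as rows Θ,I,T / cols X1,X2,X3,X4:
  Θ: [ 1 -2 -2  0]
  I: [ 1 -1 -1  1]
  T: [ 0 -1 -1 -1]
Row reduction gives pivot columns X1,X2; rank = 2
Π count = n − r = 4 − 2 = 2

2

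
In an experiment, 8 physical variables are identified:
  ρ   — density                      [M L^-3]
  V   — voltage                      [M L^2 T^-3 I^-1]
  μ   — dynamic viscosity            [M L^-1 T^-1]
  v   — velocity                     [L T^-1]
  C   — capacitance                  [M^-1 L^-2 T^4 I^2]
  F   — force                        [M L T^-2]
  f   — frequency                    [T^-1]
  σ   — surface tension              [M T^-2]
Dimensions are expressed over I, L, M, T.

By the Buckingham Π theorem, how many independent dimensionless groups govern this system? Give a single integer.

Dimensional matrix (I×L×M×T by ρ×V×μ×v×C×F×f×σ):
  I: [ 0 -1  0  0  2  0  0  0]
  L: [-3  2 -1  1 -2  1  0  0]
  M: [ 1  1  1  0 -1  1  0  1]
  T: [ 0 -3 -1 -1  4 -2 -1 -2]
RREF → pivots at {ρ,V,μ,v} ⇒ r = 4
n=8, r=4 ⇒ 4 dimensionless groups

4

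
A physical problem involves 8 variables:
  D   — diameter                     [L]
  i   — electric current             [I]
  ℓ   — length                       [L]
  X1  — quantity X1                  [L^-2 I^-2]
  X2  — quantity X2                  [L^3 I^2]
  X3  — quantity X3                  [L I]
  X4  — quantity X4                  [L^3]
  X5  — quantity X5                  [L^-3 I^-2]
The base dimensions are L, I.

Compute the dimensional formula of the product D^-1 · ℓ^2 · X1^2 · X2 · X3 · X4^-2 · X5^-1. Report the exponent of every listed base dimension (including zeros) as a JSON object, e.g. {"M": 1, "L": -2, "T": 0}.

Exponent matrix [L,I] × [D,i,ℓ,X1,X2,X3,X4,X5]:
  L: [ 1  0  1 -2  3  1  3 -3]
  I: [ 0  1  0 -2  2  1  0 -2]
  [L]: (-1)·1+(2)·1+(2)·-2+(1)·3+(1)·1+(-2)·3+(-1)·-3 = -2
  [I]: (-1)·0+(2)·0+(2)·-2+(1)·2+(1)·1+(-2)·0+(-1)·-2 = 1
⇒ L^-2 I

{"L": -2, "I": 1}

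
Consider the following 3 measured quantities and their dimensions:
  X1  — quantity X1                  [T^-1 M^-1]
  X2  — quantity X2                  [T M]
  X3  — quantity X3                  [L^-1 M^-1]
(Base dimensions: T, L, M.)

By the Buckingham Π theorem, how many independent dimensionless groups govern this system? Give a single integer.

1

Dimensional matrix (T×L×M by X1×X2×X3):
  T: [-1  1  0]
  L: [ 0  0 -1]
  M: [-1  1 -1]
RREF → pivots at {X1,X3} ⇒ r = 2
Π count = n − r = 3 − 2 = 1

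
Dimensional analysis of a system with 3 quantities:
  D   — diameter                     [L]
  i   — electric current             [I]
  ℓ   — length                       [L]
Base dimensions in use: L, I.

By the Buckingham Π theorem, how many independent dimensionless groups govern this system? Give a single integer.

1

Write exponents as rows L,I / cols D,i,ℓ:
  L: [ 1  0  1]
  I: [ 0  1  0]
Row reduction gives pivot columns D,i; rank = 2
3 vars − rank 2 = 1 Π group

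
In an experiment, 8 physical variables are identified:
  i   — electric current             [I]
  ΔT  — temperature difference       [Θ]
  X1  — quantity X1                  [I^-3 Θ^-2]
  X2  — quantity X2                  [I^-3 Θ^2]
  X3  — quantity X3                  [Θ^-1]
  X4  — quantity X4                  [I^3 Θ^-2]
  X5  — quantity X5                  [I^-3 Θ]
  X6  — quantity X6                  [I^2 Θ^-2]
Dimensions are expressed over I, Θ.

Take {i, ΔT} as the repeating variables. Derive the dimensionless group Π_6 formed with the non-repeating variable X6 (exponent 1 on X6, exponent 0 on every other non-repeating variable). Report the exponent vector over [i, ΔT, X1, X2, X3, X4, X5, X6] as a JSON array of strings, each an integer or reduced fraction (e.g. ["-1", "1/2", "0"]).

Exponent matrix [I,Θ] × [i,ΔT,X1,X2,X3,X4,X5,X6]:
  I: [ 1  0 -3 -3  0  3 -3  2]
  Θ: [ 0  1 -2  2 -1 -2  1 -2]
RREF → pivots at {i,ΔT} ⇒ r = 2
Pivot set = {i,ΔT}, free = {X1,X2,X3,X4,X5,X6}
RREF:
  r0: [   1    0   -3   -3    0    3   -3    2]
  r1: [   0    1   -2    2   -1   -2    1   -2]
Fix exponent of X6 at 1, X1 at 0, X2 at 0, X3 at 0, X4 at 0, X5 at 0; solve each RREF row for its pivot's exponent:
  r0: exp(i) + (2)·1 = 0 ⇒ exp(i) = -2
  r1: exp(ΔT) + (-2)·1 = 0 ⇒ exp(ΔT) = 2
Π_6 = i^-2 · ΔT^2 · X6

["-2", "2", "0", "0", "0", "0", "0", "1"]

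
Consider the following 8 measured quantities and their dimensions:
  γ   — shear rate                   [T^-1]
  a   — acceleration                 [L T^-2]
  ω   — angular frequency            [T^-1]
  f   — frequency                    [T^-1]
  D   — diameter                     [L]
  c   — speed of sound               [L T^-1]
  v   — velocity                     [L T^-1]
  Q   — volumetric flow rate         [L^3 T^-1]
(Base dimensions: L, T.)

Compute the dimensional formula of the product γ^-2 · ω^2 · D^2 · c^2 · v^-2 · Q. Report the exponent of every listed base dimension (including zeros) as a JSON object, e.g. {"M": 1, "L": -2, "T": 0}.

{"L": 5, "T": -1}

Dimensional matrix (L×T by γ×a×ω×f×D×c×v×Q):
  L: [ 0  1  0  0  1  1  1  3]
  T: [-1 -2 -1 -1  0 -1 -1 -1]
  [L]: (-2)·0+(2)·0+(2)·1+(2)·1+(-2)·1+(1)·3 = 5
  [T]: (-2)·-1+(2)·-1+(2)·0+(2)·-1+(-2)·-1+(1)·-1 = -1
⇒ L^5 T^-1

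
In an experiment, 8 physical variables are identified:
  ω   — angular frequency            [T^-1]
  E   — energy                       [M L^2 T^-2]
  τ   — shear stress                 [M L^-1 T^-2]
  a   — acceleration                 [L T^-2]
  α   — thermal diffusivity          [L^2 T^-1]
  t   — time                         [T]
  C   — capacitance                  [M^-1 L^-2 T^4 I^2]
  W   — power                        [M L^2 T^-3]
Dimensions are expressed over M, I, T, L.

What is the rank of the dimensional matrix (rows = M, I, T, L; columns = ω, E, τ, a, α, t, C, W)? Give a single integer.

Dimensional matrix (M×I×T×L by ω×E×τ×a×α×t×C×W):
  M: [ 0  1  1  0  0  0 -1  1]
  I: [ 0  0  0  0  0  0  2  0]
  T: [-1 -2 -2 -2 -1  1  4 -3]
  L: [ 0  2 -1  1  2  0 -2  2]
Echelon form has 4 nonzero rows (pivots: ω,E,τ,C)

4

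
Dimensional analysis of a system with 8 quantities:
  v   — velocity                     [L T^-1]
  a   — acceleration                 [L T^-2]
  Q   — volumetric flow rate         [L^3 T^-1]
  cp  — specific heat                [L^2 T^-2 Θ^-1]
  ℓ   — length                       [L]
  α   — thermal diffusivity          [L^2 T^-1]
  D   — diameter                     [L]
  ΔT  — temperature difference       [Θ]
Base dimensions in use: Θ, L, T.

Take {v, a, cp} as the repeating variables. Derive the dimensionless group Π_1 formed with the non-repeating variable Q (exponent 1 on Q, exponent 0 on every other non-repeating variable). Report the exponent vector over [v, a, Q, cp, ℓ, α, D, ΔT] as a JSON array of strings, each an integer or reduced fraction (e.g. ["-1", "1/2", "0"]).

Write exponents as rows Θ,L,T / cols v,a,Q,cp,ℓ,α,D,ΔT:
  Θ: [ 0  0  0 -1  0  0  0  1]
  L: [ 1  1  3  2  1  2  1  0]
  T: [-1 -2 -1 -2  0 -1  0  0]
Echelon form has 3 nonzero rows (pivots: v,a,cp)
Pivot set = {v,a,cp}, free = {Q,ℓ,α,D,ΔT}
RREF:
  r0: [   1    0    5    0    2    3    2    2]
  r1: [   0    1   -2    0   -1   -1   -1    0]
  r2: [   0    0    0    1    0    0    0   -1]
Fix exponent of Q at 1, ℓ at 0, α at 0, D at 0, ΔT at 0; solve each RREF row for its pivot's exponent:
  r0: exp(v) + (5)·1 = 0 ⇒ exp(v) = -5
  r1: exp(a) + (-2)·1 = 0 ⇒ exp(a) = 2
  r2: exp(cp) + (0)·1 = 0 ⇒ exp(cp) = 0
Π_1 = v^-5 · a^2 · Q

["-5", "2", "1", "0", "0", "0", "0", "0"]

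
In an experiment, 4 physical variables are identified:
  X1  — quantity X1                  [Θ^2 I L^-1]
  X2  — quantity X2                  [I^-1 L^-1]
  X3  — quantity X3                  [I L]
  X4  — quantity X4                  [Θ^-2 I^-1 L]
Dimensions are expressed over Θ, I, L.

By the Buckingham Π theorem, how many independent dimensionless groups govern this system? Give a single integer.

2

Exponent matrix [Θ,I,L] × [X1,X2,X3,X4]:
  Θ: [ 2  0  0 -2]
  I: [ 1 -1  1 -1]
  L: [-1 -1  1  1]
RREF → pivots at {X1,X2} ⇒ r = 2
4 vars − rank 2 = 2 Π groups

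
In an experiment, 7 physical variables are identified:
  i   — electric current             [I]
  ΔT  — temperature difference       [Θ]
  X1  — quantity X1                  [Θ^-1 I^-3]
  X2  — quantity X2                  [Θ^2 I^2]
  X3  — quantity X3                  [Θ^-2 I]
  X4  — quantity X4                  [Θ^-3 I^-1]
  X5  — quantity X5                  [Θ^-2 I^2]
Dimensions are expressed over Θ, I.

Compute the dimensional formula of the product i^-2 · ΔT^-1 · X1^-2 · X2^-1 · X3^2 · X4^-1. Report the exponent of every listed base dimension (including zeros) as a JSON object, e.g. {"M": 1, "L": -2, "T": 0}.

{"Θ": -2, "I": 5}

Dimensional matrix (Θ×I by i×ΔT×X1×X2×X3×X4×X5):
  Θ: [ 0  1 -1  2 -2 -3 -2]
  I: [ 1  0 -3  2  1 -1  2]
  [Θ]: (-2)·0+(-1)·1+(-2)·-1+(-1)·2+(2)·-2+(-1)·-3 = -2
  [I]: (-2)·1+(-1)·0+(-2)·-3+(-1)·2+(2)·1+(-1)·-1 = 5
⇒ Θ^-2 I^5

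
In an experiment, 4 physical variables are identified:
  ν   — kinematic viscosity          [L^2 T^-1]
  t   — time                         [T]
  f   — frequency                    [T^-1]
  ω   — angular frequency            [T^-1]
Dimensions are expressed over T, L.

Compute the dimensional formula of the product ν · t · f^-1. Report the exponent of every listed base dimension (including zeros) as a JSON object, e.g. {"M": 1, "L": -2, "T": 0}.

Exponent matrix [T,L] × [ν,t,f,ω]:
  T: [-1  1 -1 -1]
  L: [ 2  0  0  0]
  [T]: (1)·-1+(1)·1+(-1)·-1 = 1
  [L]: (1)·2+(1)·0+(-1)·0 = 2
⇒ T L^2

{"T": 1, "L": 2}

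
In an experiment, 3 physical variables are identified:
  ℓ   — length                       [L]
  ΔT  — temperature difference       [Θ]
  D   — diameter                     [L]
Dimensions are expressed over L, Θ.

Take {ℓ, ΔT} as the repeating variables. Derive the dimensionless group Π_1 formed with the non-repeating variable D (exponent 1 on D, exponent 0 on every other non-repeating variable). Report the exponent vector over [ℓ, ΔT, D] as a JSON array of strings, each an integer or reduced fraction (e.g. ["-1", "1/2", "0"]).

["-1", "0", "1"]

Exponent matrix [L,Θ] × [ℓ,ΔT,D]:
  L: [ 1  0  1]
  Θ: [ 0  1  0]
Row reduction gives pivot columns ℓ,ΔT; rank = 2
Pivot set = {ℓ,ΔT}, free = {D}
RREF:
  r0: [   1    0    1]
  r1: [   0    1    0]
Fix exponent of D at 1; solve each RREF row for its pivot's exponent:
  r0: exp(ℓ) + (1)·1 = 0 ⇒ exp(ℓ) = -1
  r1: exp(ΔT) + (0)·1 = 0 ⇒ exp(ΔT) = 0
Π_1 = ℓ^-1 · D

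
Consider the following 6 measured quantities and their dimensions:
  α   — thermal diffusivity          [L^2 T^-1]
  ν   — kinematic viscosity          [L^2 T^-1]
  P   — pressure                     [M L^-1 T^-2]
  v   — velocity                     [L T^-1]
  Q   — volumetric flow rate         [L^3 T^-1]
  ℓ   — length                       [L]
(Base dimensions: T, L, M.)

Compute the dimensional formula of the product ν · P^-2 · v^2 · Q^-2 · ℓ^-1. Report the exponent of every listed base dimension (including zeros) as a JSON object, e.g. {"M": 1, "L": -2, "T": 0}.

Write exponents as rows T,L,M / cols α,ν,P,v,Q,ℓ:
  T: [-1 -1 -2 -1 -1  0]
  L: [ 2  2 -1  1  3  1]
  M: [ 0  0  1  0  0  0]
  [T]: (1)·-1+(-2)·-2+(2)·-1+(-2)·-1+(-1)·0 = 3
  [L]: (1)·2+(-2)·-1+(2)·1+(-2)·3+(-1)·1 = -1
  [M]: (1)·0+(-2)·1+(2)·0+(-2)·0+(-1)·0 = -2
⇒ T^3 L^-1 M^-2

{"T": 3, "L": -1, "M": -2}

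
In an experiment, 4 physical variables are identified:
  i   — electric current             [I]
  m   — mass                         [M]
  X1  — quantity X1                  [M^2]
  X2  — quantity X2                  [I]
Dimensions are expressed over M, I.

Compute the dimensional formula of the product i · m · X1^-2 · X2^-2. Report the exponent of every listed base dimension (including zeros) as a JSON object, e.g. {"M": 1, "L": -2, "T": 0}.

{"M": -3, "I": -1}

Exponent matrix [M,I] × [i,m,X1,X2]:
  M: [ 0  1  2  0]
  I: [ 1  0  0  1]
  [M]: (1)·0+(1)·1+(-2)·2+(-2)·0 = -3
  [I]: (1)·1+(1)·0+(-2)·0+(-2)·1 = -1
⇒ M^-3 I^-1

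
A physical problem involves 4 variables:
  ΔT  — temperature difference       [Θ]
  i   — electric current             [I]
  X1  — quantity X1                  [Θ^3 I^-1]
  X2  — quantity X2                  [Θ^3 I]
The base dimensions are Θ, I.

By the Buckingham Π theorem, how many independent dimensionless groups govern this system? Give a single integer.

2

Exponent matrix [Θ,I] × [ΔT,i,X1,X2]:
  Θ: [ 1  0  3  3]
  I: [ 0  1 -1  1]
Row reduction gives pivot columns ΔT,i; rank = 2
n=4, r=2 ⇒ 2 dimensionless groups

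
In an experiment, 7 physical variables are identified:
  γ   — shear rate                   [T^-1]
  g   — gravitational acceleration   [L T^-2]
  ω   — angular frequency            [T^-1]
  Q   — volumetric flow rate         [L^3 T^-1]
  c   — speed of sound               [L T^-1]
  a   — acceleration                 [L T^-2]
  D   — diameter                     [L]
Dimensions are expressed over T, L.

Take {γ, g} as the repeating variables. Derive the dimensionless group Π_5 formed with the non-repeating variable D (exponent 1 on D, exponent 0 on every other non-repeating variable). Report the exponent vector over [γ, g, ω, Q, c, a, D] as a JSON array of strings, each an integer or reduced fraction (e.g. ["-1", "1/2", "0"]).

Exponent matrix [T,L] × [γ,g,ω,Q,c,a,D]:
  T: [-1 -2 -1 -1 -1 -2  0]
  L: [ 0  1  0  3  1  1  1]
Row reduction gives pivot columns γ,g; rank = 2
Pivot set = {γ,g}, free = {ω,Q,c,a,D}
RREF:
  r0: [   1    0    1   -5   -1    0   -2]
  r1: [   0    1    0    3    1    1    1]
Fix exponent of D at 1, ω at 0, Q at 0, c at 0, a at 0; solve each RREF row for its pivot's exponent:
  r0: exp(γ) + (-2)·1 = 0 ⇒ exp(γ) = 2
  r1: exp(g) + (1)·1 = 0 ⇒ exp(g) = -1
Π_5 = γ^2 · g^-1 · D

["2", "-1", "0", "0", "0", "0", "1"]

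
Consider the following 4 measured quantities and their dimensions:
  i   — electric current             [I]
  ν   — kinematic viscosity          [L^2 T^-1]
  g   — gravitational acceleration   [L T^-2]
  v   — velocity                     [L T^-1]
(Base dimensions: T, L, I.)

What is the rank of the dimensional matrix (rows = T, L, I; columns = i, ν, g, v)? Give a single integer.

Write exponents as rows T,L,I / cols i,ν,g,v:
  T: [ 0 -1 -2 -1]
  L: [ 0  2  1  1]
  I: [ 1  0  0  0]
RREF → pivots at {i,ν,g} ⇒ r = 3

3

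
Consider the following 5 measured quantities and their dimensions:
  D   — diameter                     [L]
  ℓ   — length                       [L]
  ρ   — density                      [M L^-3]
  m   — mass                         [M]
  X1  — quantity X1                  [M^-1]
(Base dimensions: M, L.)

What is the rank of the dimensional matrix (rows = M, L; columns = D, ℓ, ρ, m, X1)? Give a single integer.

2

Dimensional matrix (M×L by D×ℓ×ρ×m×X1):
  M: [ 0  0  1  1 -1]
  L: [ 1  1 -3  0  0]
RREF → pivots at {D,ρ} ⇒ r = 2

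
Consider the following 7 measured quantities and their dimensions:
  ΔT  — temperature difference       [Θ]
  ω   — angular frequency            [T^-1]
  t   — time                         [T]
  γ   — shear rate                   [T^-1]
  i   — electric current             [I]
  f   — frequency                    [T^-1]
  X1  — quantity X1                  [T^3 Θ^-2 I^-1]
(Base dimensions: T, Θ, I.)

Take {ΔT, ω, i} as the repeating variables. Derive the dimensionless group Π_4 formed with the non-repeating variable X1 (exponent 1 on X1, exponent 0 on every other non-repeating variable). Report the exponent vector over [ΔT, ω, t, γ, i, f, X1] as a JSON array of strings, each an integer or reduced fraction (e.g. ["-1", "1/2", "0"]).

Dimensional matrix (T×Θ×I by ΔT×ω×t×γ×i×f×X1):
  T: [ 0 -1  1 -1  0 -1  3]
  Θ: [ 1  0  0  0  0  0 -2]
  I: [ 0  0  0  0  1  0 -1]
Row reduction gives pivot columns ΔT,ω,i; rank = 3
Repeat: ΔT,ω,i; free: t,γ,f,X1
RREF:
  r0: [   1    0    0    0    0    0   -2]
  r1: [   0    1   -1    1    0    1   -3]
  r2: [   0    0    0    0    1    0   -1]
Fix exponent of X1 at 1, t at 0, γ at 0, f at 0; solve each RREF row for its pivot's exponent:
  r0: exp(ΔT) + (-2)·1 = 0 ⇒ exp(ΔT) = 2
  r1: exp(ω) + (-3)·1 = 0 ⇒ exp(ω) = 3
  r2: exp(i) + (-1)·1 = 0 ⇒ exp(i) = 1
Π_4 = ΔT^2 · ω^3 · i · X1

["2", "3", "0", "0", "1", "0", "1"]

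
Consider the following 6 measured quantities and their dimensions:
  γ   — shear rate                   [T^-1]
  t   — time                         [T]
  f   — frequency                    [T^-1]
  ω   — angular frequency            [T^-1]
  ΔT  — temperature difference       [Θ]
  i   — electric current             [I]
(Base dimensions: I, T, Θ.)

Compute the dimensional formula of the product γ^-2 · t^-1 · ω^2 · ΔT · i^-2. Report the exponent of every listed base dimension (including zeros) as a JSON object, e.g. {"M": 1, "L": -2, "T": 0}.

Write exponents as rows I,T,Θ / cols γ,t,f,ω,ΔT,i:
  I: [ 0  0  0  0  0  1]
  T: [-1  1 -1 -1  0  0]
  Θ: [ 0  0  0  0  1  0]
  [I]: (-2)·0+(-1)·0+(2)·0+(1)·0+(-2)·1 = -2
  [T]: (-2)·-1+(-1)·1+(2)·-1+(1)·0+(-2)·0 = -1
  [Θ]: (-2)·0+(-1)·0+(2)·0+(1)·1+(-2)·0 = 1
⇒ I^-2 T^-1 Θ

{"I": -2, "T": -1, "Θ": 1}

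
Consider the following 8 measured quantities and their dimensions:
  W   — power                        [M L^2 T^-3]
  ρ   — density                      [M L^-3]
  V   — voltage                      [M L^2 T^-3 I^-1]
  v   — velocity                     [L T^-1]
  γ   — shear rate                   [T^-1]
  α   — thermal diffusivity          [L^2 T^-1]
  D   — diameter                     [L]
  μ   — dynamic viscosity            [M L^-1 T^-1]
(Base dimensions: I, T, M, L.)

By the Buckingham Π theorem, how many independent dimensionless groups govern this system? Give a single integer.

Exponent matrix [I,T,M,L] × [W,ρ,V,v,γ,α,D,μ]:
  I: [ 0  0 -1  0  0  0  0  0]
  T: [-3  0 -3 -1 -1 -1  0 -1]
  M: [ 1  1  1  0  0  0  0  1]
  L: [ 2 -3  2  1  0  2  1 -1]
Row reduction gives pivot columns W,ρ,V,v; rank = 4
Π count = n − r = 8 − 4 = 4

4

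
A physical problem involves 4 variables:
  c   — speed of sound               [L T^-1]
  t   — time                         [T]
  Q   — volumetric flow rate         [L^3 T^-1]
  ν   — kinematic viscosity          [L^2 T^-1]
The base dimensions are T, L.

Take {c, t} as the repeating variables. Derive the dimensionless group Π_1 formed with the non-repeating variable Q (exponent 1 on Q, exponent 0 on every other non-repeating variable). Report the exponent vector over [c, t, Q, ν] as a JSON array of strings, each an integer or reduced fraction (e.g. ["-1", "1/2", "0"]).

["-3", "-2", "1", "0"]

Exponent matrix [T,L] × [c,t,Q,ν]:
  T: [-1  1 -1 -1]
  L: [ 1  0  3  2]
RREF → pivots at {c,t} ⇒ r = 2
Pivot set = {c,t}, free = {Q,ν}
RREF:
  r0: [   1    0    3    2]
  r1: [   0    1    2    1]
Fix exponent of Q at 1, ν at 0; solve each RREF row for its pivot's exponent:
  r0: exp(c) + (3)·1 = 0 ⇒ exp(c) = -3
  r1: exp(t) + (2)·1 = 0 ⇒ exp(t) = -2
Π_1 = c^-3 · t^-2 · Q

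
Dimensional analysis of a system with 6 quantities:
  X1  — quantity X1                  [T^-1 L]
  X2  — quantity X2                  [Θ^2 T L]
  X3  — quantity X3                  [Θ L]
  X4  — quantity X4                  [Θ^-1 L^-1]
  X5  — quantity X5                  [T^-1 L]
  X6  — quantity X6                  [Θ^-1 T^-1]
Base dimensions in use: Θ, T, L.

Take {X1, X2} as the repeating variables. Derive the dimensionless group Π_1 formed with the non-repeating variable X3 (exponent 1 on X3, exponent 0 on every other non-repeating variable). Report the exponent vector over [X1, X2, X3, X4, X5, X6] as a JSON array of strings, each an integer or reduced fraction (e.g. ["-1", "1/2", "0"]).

["-1/2", "-1/2", "1", "0", "0", "0"]

Dimensional matrix (Θ×T×L by X1×X2×X3×X4×X5×X6):
  Θ: [ 0  2  1 -1  0 -1]
  T: [-1  1  0  0 -1 -1]
  L: [ 1  1  1 -1  1  0]
RREF → pivots at {X1,X2} ⇒ r = 2
Repeat: X1,X2; free: X3,X4,X5,X6
RREF:
  r0: [   1    0  1/2 -1/2    1  1/2]
  r1: [   0    1  1/2 -1/2    0 -1/2]
  r2: [   0    0    0    0    0    0]
Fix exponent of X3 at 1, X4 at 0, X5 at 0, X6 at 0; solve each RREF row for its pivot's exponent:
  r0: exp(X1) + (1/2)·1 = 0 ⇒ exp(X1) = -1/2
  r1: exp(X2) + (1/2)·1 = 0 ⇒ exp(X2) = -1/2
Π_1 = X1^(-1/2) · X2^(-1/2) · X3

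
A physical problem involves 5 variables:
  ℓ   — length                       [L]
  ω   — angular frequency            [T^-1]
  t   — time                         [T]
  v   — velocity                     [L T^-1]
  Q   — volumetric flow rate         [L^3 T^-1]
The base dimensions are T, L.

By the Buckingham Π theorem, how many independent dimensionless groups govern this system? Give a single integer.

3

Dimensional matrix (T×L by ℓ×ω×t×v×Q):
  T: [ 0 -1  1 -1 -1]
  L: [ 1  0  0  1  3]
Row reduction gives pivot columns ℓ,ω; rank = 2
n=5, r=2 ⇒ 3 dimensionless groups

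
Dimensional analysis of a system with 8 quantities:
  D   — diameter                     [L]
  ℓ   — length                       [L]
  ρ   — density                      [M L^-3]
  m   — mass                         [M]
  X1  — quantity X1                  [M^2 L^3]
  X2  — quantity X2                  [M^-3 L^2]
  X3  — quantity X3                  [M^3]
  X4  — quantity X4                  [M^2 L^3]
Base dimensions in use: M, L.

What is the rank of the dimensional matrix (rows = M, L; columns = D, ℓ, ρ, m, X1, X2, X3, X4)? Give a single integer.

Exponent matrix [M,L] × [D,ℓ,ρ,m,X1,X2,X3,X4]:
  M: [ 0  0  1  1  2 -3  3  2]
  L: [ 1  1 -3  0  3  2  0  3]
Row reduction gives pivot columns D,ρ; rank = 2

2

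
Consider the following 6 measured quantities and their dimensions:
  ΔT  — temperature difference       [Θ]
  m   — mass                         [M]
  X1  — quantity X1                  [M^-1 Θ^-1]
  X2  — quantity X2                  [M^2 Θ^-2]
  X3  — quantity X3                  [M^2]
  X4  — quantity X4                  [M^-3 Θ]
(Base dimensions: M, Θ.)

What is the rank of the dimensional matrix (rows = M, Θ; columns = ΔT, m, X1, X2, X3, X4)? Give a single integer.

2

Exponent matrix [M,Θ] × [ΔT,m,X1,X2,X3,X4]:
  M: [ 0  1 -1  2  2 -3]
  Θ: [ 1  0 -1 -2  0  1]
Echelon form has 2 nonzero rows (pivots: ΔT,m)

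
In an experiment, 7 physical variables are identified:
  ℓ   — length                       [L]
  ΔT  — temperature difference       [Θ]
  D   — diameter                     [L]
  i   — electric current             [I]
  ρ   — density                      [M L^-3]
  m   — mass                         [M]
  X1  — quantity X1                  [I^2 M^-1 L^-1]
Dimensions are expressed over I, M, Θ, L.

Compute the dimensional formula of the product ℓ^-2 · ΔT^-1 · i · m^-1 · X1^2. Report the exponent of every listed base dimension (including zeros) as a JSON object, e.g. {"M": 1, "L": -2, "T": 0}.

Dimensional matrix (I×M×Θ×L by ℓ×ΔT×D×i×ρ×m×X1):
  I: [ 0  0  0  1  0  0  2]
  M: [ 0  0  0  0  1  1 -1]
  Θ: [ 0  1  0  0  0  0  0]
  L: [ 1  0  1  0 -3  0 -1]
  [I]: (-2)·0+(-1)·0+(1)·1+(-1)·0+(2)·2 = 5
  [M]: (-2)·0+(-1)·0+(1)·0+(-1)·1+(2)·-1 = -3
  [Θ]: (-2)·0+(-1)·1+(1)·0+(-1)·0+(2)·0 = -1
  [L]: (-2)·1+(-1)·0+(1)·0+(-1)·0+(2)·-1 = -4
⇒ I^5 M^-3 Θ^-1 L^-4

{"I": 5, "M": -3, "Θ": -1, "L": -4}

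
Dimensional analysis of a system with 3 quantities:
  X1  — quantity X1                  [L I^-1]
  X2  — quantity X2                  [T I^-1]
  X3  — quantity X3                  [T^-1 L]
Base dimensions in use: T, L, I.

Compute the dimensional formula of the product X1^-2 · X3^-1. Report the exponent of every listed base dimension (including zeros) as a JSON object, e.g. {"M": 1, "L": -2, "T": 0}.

{"T": 1, "L": -3, "I": 2}

Exponent matrix [T,L,I] × [X1,X2,X3]:
  T: [ 0  1 -1]
  L: [ 1  0  1]
  I: [-1 -1  0]
  [T]: (-2)·0+(-1)·-1 = 1
  [L]: (-2)·1+(-1)·1 = -3
  [I]: (-2)·-1+(-1)·0 = 2
⇒ T L^-3 I^2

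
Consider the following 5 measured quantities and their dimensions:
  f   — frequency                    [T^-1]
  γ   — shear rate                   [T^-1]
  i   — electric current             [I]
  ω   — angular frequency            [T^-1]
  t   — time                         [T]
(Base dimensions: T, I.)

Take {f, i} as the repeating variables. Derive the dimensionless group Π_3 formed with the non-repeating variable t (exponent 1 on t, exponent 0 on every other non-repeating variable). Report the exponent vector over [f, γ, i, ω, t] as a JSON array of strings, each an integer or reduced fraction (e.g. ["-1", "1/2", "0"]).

Write exponents as rows T,I / cols f,γ,i,ω,t:
  T: [-1 -1  0 -1  1]
  I: [ 0  0  1  0  0]
RREF → pivots at {f,i} ⇒ r = 2
Pivot set = {f,i}, free = {γ,ω,t}
RREF:
  r0: [   1    1    0    1   -1]
  r1: [   0    0    1    0    0]
Fix exponent of t at 1, γ at 0, ω at 0; solve each RREF row for its pivot's exponent:
  r0: exp(f) + (-1)·1 = 0 ⇒ exp(f) = 1
  r1: exp(i) + (0)·1 = 0 ⇒ exp(i) = 0
Π_3 = f · t

["1", "0", "0", "0", "1"]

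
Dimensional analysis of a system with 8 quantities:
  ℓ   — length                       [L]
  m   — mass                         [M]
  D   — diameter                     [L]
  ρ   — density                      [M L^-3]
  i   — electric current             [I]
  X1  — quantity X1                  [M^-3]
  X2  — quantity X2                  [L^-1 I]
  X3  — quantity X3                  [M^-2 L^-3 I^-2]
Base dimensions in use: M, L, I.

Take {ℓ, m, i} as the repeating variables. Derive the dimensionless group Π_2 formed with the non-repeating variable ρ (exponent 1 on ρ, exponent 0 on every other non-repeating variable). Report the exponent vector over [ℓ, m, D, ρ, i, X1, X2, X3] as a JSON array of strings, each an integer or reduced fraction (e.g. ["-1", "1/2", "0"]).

["3", "-1", "0", "1", "0", "0", "0", "0"]

Exponent matrix [M,L,I] × [ℓ,m,D,ρ,i,X1,X2,X3]:
  M: [ 0  1  0  1  0 -3  0 -2]
  L: [ 1  0  1 -3  0  0 -1 -3]
  I: [ 0  0  0  0  1  0  1 -2]
Row reduction gives pivot columns ℓ,m,i; rank = 3
Repeat: ℓ,m,i; free: D,ρ,X1,X2,X3
RREF:
  r0: [   1    0    1   -3    0    0   -1   -3]
  r1: [   0    1    0    1    0   -3    0   -2]
  r2: [   0    0    0    0    1    0    1   -2]
Fix exponent of ρ at 1, D at 0, X1 at 0, X2 at 0, X3 at 0; solve each RREF row for its pivot's exponent:
  r0: exp(ℓ) + (-3)·1 = 0 ⇒ exp(ℓ) = 3
  r1: exp(m) + (1)·1 = 0 ⇒ exp(m) = -1
  r2: exp(i) + (0)·1 = 0 ⇒ exp(i) = 0
Π_2 = ℓ^3 · m^-1 · ρ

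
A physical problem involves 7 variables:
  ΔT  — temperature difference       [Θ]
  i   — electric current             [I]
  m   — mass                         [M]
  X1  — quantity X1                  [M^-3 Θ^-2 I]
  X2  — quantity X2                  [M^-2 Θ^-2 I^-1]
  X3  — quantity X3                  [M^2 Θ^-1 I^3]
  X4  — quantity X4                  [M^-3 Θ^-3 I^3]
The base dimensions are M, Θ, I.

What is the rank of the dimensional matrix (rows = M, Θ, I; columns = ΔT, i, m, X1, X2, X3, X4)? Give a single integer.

3

Write exponents as rows M,Θ,I / cols ΔT,i,m,X1,X2,X3,X4:
  M: [ 0  0  1 -3 -2  2 -3]
  Θ: [ 1  0  0 -2 -2 -1 -3]
  I: [ 0  1  0  1 -1  3  3]
RREF → pivots at {ΔT,i,m} ⇒ r = 3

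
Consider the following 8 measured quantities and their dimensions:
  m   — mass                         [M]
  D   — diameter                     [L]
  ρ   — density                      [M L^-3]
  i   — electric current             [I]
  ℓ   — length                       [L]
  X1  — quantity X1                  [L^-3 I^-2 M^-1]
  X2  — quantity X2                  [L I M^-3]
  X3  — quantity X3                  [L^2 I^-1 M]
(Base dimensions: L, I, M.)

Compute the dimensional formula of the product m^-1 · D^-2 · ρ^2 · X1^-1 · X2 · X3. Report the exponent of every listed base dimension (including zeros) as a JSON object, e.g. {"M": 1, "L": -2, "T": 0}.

Dimensional matrix (L×I×M by m×D×ρ×i×ℓ×X1×X2×X3):
  L: [ 0  1 -3  0  1 -3  1  2]
  I: [ 0  0  0  1  0 -2  1 -1]
  M: [ 1  0  1  0  0 -1 -3  1]
  [L]: (-1)·0+(-2)·1+(2)·-3+(-1)·-3+(1)·1+(1)·2 = -2
  [I]: (-1)·0+(-2)·0+(2)·0+(-1)·-2+(1)·1+(1)·-1 = 2
  [M]: (-1)·1+(-2)·0+(2)·1+(-1)·-1+(1)·-3+(1)·1 = 0
⇒ L^-2 I^2

{"L": -2, "I": 2, "M": 0}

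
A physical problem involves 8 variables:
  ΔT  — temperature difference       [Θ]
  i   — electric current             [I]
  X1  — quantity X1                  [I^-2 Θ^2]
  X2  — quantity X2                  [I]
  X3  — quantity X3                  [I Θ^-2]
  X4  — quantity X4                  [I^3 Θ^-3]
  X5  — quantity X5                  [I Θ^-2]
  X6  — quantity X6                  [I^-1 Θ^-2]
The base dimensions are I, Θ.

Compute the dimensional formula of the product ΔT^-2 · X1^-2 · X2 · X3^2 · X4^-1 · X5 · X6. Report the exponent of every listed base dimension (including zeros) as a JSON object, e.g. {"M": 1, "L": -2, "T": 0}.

{"I": 4, "Θ": -11}

Exponent matrix [I,Θ] × [ΔT,i,X1,X2,X3,X4,X5,X6]:
  I: [ 0  1 -2  1  1  3  1 -1]
  Θ: [ 1  0  2  0 -2 -3 -2 -2]
  [I]: (-2)·0+(-2)·-2+(1)·1+(2)·1+(-1)·3+(1)·1+(1)·-1 = 4
  [Θ]: (-2)·1+(-2)·2+(1)·0+(2)·-2+(-1)·-3+(1)·-2+(1)·-2 = -11
⇒ I^4 Θ^-11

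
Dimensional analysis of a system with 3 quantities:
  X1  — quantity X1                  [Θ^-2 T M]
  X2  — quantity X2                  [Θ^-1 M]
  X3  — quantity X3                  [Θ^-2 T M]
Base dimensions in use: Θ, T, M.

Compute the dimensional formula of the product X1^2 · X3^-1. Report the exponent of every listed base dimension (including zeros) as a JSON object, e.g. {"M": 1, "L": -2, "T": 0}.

{"Θ": -2, "T": 1, "M": 1}

Dimensional matrix (Θ×T×M by X1×X2×X3):
  Θ: [-2 -1 -2]
  T: [ 1  0  1]
  M: [ 1  1  1]
  [Θ]: (2)·-2+(-1)·-2 = -2
  [T]: (2)·1+(-1)·1 = 1
  [M]: (2)·1+(-1)·1 = 1
⇒ Θ^-2 T M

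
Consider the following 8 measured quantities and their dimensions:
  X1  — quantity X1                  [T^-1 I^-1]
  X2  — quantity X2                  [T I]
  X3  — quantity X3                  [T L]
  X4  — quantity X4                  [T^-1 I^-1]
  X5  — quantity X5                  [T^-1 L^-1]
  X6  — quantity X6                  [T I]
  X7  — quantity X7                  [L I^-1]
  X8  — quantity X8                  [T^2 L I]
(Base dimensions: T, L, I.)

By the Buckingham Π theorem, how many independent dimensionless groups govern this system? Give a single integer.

Dimensional matrix (T×L×I by X1×X2×X3×X4×X5×X6×X7×X8):
  T: [-1  1  1 -1 -1  1  0  2]
  L: [ 0  0  1  0 -1  0  1  1]
  I: [-1  1  0 -1  0  1 -1  1]
RREF → pivots at {X1,X3} ⇒ r = 2
8 vars − rank 2 = 6 Π groups

6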